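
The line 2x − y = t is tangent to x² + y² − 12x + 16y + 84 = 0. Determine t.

The line touches the circle iff its distance from (6, −8) is 4:
|2·6 − 1·(−8) − t| / √5 = 4
|t − (20)| = 4√5.

t = 20 ± 4√5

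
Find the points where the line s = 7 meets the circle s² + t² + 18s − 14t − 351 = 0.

(7, −8) and (7, 22)

The line gives s = 7. Substituting into the circle:
t² − 14t − 176 = 0
t = 22 or t = −8, giving (7, 22) and (7, −8).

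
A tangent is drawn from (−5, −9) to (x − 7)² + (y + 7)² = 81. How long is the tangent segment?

√67

The centre is (7, −7) and r = 9. The square of the distance from P to the centre is 144 + 4 = 148.
Power of the point: PT² = |PO|² − r² = 67, so PT = √67.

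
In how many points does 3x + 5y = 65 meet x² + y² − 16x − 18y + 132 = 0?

Substituting the line into the circle gives 34x² − 520x + 1675 = 0.
Δ = 270400 − 227800 = 42600.
Two real roots: the line is a secant.

2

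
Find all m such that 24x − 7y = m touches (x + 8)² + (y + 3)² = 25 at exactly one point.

Tangency holds when the distance from the centre (−8, −3) to the line equals the radius 5:
|24·(−8) − 7·(−3) − m| / √625 = 5
|m − (−171)| = 5·25, so m = −46 or m = −296.

m = −296 or m = −46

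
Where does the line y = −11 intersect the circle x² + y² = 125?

(−2, −11) and (2, −11)

Express y = −11 and substitute into the circle:
x² − 4 = 0
x = 2 or x = −2, giving (2, −11) and (−2, −11).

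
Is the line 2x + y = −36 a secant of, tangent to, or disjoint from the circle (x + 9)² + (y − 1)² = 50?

Substituting the line into the circle gives 5x² + 166x + 1400 = 0.
Δ = 27556 − 28000 = −444.
No real roots: the line does not meet the circle.

disjoint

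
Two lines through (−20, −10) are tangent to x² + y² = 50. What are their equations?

Write the tangent as mx − y + (−10 − m·(−20)) = 0 and set its distance from the centre to 5√2:
(20m − (10))² = 50(m² + 1)
7m² − 8m + 1 = 0, so m = 1/7 or m = 1.
Through (−20, −10) these give x − 7y = 50 and x − y = −10.

x − 7y = 50 and x − y = −10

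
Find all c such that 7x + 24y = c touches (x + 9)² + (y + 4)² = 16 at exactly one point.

Tangency holds when the distance from the centre (−9, −4) to the line equals the radius 4:
|7·(−9) + 24·(−4) − c| / √625 = 4
|c − (−159)| = 4·25, so c = −59 or c = −259.

c = −259 or c = −59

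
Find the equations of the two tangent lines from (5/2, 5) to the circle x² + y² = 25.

Write the tangent as mx − y + (5 − m·(5/2)) = 0 and set its distance from the centre to 5:
(−5/2m − (−5))² = 25(m² + 1)
3m² + 4m = 0, so m = −4/3 or m = 0.
With m = −4/3: 4x + 3y = 25. With m = 0: y = 5.

4x + 3y = 25 and y = 5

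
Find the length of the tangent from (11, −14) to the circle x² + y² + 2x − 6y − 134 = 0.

Centre (−1, 3), r² = 144. |PO|² = (12)² + (−17)² = 433.
The tangent meets the radius at right angles, so tangent² = |PO|² − r² = 433 − 144 = 289.

17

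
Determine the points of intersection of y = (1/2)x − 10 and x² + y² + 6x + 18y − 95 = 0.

Substitute y = (−20 + x)/2:
5x² + 20x − 700 = 0  ⟹  x² + 4x − 140 = 0
x = 10 or x = −14, giving (10, −5) and (−14, −17).

(−14, −17) and (10, −5)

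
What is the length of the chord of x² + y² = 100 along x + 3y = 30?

Substitute y = (30 − x)/3:
10x² − 60x = 0  ⟹  x² − 6x = 0
x = 6 or x = 0, giving (6, 8) and (0, 10).
|(6, 8) − (0, 10)| = √((6)² + (−2)²) = 2√10.

2√10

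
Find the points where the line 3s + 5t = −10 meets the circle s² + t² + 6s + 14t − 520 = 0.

Express t = (−10 − 3s)/5 and substitute into the circle:
34s² − 13600 = 0  ⟹  s² − 400 = 0
s = 20 or s = −20, giving (20, −14) and (−20, 10).

(−20, 10) and (20, −14)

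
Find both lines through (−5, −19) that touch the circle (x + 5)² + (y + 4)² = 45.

A line y − (−19) = m(x − (−5)) is tangent when its distance from (−5, −4) is 3√5:
(0m − (15))² = 45(m² + 1)
m² − 4 = 0, so m = −2 or m = 2.
Through (−5, −19) these give 2x + y = −29 and 2x − y = 9.

2x + y = −29 and 2x − y = 9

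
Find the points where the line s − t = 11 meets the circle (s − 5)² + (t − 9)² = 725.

Substitute t = s − 11:
2s² − 50s − 300 = 0  ⟹  s² − 25s − 150 = 0
s = 30 or s = −5, giving (30, 19) and (−5, −16).

(−5, −16) and (30, 19)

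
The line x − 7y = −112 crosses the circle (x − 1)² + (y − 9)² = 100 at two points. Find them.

Substitute y = (112 + x)/7:
50x² − 2450 = 0  ⟹  x² − 49 = 0
x = 7 or x = −7, giving (7, 17) and (−7, 15).

(−7, 15) and (7, 17)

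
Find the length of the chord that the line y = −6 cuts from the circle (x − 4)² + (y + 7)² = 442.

42

From the line, y = −6. Substituting:
x² − 8x − 425 = 0
x = 25 or x = −17, giving (25, −6) and (−17, −6).
Chord length = distance between (25, −6) and (−17, −6) = √1764 = 42.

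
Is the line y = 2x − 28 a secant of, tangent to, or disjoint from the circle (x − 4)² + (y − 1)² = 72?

disjoint

d² = (2·4 − 1·1 − (28))²/5 = 441/5; r² = 72.
Since d² > r², the line lies outside the circle.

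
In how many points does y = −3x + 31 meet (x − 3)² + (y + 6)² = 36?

d² = (3·3 + 1·(−6) − (31))²/10 = 392/5; r² = 36.
Since d² > r², the line lies outside the circle.

0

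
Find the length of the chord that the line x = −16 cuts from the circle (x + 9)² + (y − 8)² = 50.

2

The line gives x = −16. Substituting into the circle:
y² − 16y + 63 = 0
y = 9 or y = 7, giving (−16, 9) and (−16, 7).
Chord length = distance between (−16, 9) and (−16, 7) = √4 = 2.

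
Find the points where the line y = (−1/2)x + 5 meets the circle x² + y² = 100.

Express y = (10 − x)/2 and substitute into the circle:
5x² − 20x − 300 = 0  ⟹  x² − 4x − 60 = 0
x = 10 or x = −6, giving (10, 0) and (−6, 8).

(−6, 8) and (10, 0)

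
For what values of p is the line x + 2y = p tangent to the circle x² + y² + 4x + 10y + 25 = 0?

p = −12 ± 2√5

For a tangent, require d(centre, line) = r = 2.
|1·(−2) + 2·(−5) − p| / √5 = 2
|p − (−12)| = 2√5.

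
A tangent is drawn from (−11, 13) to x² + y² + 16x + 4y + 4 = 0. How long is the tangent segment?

With centre O = (−8, −2), |OP|² = 234 and r² = 64.
The tangent meets the radius at right angles, so tangent² = |PO|² − r² = 234 − 64 = 170.

√170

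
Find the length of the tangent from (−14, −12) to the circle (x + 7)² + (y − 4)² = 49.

With centre O = (−7, 4), |OP|² = 305 and r² = 49.
By the tangent–radius right angle, tangent length = √(|PO|² − r²) = √256 = 16.

16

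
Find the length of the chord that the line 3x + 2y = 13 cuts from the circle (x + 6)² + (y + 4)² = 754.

Substitute y = (13 − 3x)/2:
13x² − 78x − 2431 = 0  ⟹  x² − 6x − 187 = 0
x = 17 or x = −11, giving (17, −19) and (−11, 23).
Chord length = distance between (17, −19) and (−11, 23) = √2548 = 14√13.

14√13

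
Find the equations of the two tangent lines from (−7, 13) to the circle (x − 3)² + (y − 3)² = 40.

3x + y = −8 and x + 3y = 32

Let a tangent through (−7, 13) have slope m. Its distance from (3, 3) must equal 2√10:
(10m − (−10))² = 40(m² + 1)
3m² + 10m + 3 = 0, so m = −3 or m = −1/3.
With m = −3: 3x + y = −8. With m = −1/3: x + 3y = 32.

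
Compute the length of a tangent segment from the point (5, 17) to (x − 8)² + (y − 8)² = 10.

4√5

The centre is (8, 8) and r = √10. The square of the distance from P to the centre is 9 + 81 = 90.
By the tangent–radius right angle, tangent length = √(|PO|² − r²) = √80 = 4√5.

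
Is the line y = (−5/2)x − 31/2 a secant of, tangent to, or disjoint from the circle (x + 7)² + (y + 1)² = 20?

Substituting the line into the circle gives 29x² + 346x + 957 = 0.
Discriminant = (346)² − 4·29·(957) = 8704 > 0.
Two real roots: the line is a secant.

secant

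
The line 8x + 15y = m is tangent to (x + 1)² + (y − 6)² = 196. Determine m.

Tangency holds when the distance from the centre (−1, 6) to the line equals the radius 14:
|8·(−1) + 15·6 − m| / √289 = 14
|m − (82)| = 14·17, so m = 320 or m = −156.

m = −156 or m = 320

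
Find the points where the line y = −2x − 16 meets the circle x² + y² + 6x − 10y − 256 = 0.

(−16, 16) and (−2, −12)

Express y = −2x − 16 and substitute into the circle:
5x² + 90x + 160 = 0  ⟹  x² + 18x + 32 = 0
x = −2 or x = −16, giving (−2, −12) and (−16, 16).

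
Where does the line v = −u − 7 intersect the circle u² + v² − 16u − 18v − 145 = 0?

(−5, −2) and (−3, −4)

From the line, v = −u − 7. Substituting:
2u² + 16u + 30 = 0  ⟹  u² + 8u + 15 = 0
u = −3 or u = −5, giving (−3, −4) and (−5, −2).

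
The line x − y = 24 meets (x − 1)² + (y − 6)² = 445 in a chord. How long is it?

Substitute y = x − 24:
2x² − 62x + 456 = 0  ⟹  x² − 31x + 228 = 0
x = 19 or x = 12, giving (19, −5) and (12, −12).
Chord length = distance between (19, −5) and (12, −12) = √98 = 7√2.

7√2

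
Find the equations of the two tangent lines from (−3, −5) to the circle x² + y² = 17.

Write the tangent as mx − y + (−5 − m·(−3)) = 0 and set its distance from the centre to √17:
(3m − (5))² = 17(m² + 1)
4m² + 15m − 4 = 0, so m = −4 or m = 1/4.
Through (−3, −5) these give 4x + y = −17 and x − 4y = 17.

4x + y = −17 and x − 4y = 17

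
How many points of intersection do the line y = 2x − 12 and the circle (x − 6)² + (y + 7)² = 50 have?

2

Centre (6, −7), r² = 50. Distance² from centre to line = (7)²/5 = 49/5.
Since d² < r², the line cuts the circle twice.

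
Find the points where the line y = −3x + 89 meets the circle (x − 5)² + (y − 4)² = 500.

(25, 14) and (27, 8)

Substitute y = −3x + 89:
10x² − 520x + 6750 = 0  ⟹  x² − 52x + 675 = 0
x = 27 or x = 25, giving (27, 8) and (25, 14).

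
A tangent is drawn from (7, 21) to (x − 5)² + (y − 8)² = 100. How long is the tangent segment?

The centre is (5, 8) and r = 10. The square of the distance from P to the centre is 4 + 169 = 173.
Power of the point: PT² = |PO|² − r² = 73, so PT = √73.

√73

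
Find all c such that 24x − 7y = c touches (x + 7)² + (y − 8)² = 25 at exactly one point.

c = −349 or c = −99

For a tangent, require d(centre, line) = r = 5.
|24·(−7) − 7·8 − c| / √625 = 5
|c − (−224)| = 5·25, so c = −99 or c = −349.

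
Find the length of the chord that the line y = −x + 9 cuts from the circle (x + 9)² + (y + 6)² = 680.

Substitute y = −x + 9:
2x² − 12x − 374 = 0  ⟹  x² − 6x − 187 = 0
x = 17 or x = −11, giving (17, −8) and (−11, 20).
Chord length = distance between (17, −8) and (−11, 20) = √1568 = 28√2.

28√2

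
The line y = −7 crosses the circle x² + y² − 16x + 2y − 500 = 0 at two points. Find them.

(−15, −7) and (31, −7)

Substitute y = −7:
x² − 16x − 465 = 0
x = 31 or x = −15, giving (31, −7) and (−15, −7).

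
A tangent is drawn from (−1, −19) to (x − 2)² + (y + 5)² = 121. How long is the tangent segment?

2√21

The centre is (2, −5) and r = 11. The square of the distance from P to the centre is 9 + 196 = 205.
Power of the point: PT² = |PO|² − r² = 84, so PT = 2√21.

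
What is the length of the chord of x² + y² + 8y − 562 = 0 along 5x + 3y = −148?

2√34

Express y = (−148 − 5x)/3 and substitute into the circle:
34x² + 1360x + 13294 = 0  ⟹  x² + 40x + 391 = 0
x = −17 or x = −23, giving (−17, −21) and (−23, −11).
Chord length = distance between (−17, −21) and (−23, −11) = √136 = 2√34.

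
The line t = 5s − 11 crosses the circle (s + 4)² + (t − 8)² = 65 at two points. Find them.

Substitute t = 5s − 11:
26s² − 182s + 312 = 0  ⟹  s² − 7s + 12 = 0
s = 4 or s = 3, giving (4, 9) and (3, 4).

(3, 4) and (4, 9)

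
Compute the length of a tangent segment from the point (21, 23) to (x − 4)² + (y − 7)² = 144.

The centre is (4, 7) and r = 12. The square of the distance from P to the centre is 289 + 256 = 545.
By the tangent–radius right angle, tangent length = √(|PO|² − r²) = √401.

√401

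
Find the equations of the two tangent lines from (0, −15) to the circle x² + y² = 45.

2x − y = 15 and 2x + y = −15

Let a tangent through (0, −15) have slope m. Its distance from (0, 0) must equal 3√5:
[m·(0) − (15)]² = 45(m² + 1)
m² − 4 = 0, so m = 2 or m = −2.
Through (0, −15) these give 2x − y = 15 and 2x + y = −15.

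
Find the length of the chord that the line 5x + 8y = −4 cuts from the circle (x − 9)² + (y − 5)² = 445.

4√89

The distance from (9, 5) to the line is 89/√89, and r² = 445.
Chord = 2√(r² − d²) = 2·√(356) = 4√89.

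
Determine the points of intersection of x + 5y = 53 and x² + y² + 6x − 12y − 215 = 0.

(−17, 14) and (13, 8)

Express y = (53 − x)/5 and substitute into the circle:
26x² + 104x − 5746 = 0  ⟹  x² + 4x − 221 = 0
x = 13 or x = −17, giving (13, 8) and (−17, 14).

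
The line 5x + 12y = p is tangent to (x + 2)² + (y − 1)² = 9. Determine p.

p = −37 or p = 41

For a tangent, require d(centre, line) = r = 3.
|5·(−2) + 12·1 − p| / √169 = 3
|p − (2)| = 3·13, so p = 41 or p = −37.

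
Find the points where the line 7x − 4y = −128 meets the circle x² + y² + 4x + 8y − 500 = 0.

(−24, −10) and (−8, 18)

Substitute y = (128 + 7x)/4:
65x² + 2080x + 12480 = 0  ⟹  x² + 32x + 192 = 0
x = −8 or x = −24, giving (−8, 18) and (−24, −10).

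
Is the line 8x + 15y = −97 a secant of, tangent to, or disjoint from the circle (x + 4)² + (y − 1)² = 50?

secant

d² = (8·(−4) + 15·1 − (−97))²/289 = 6400/289; r² = 50.
Since d² < r², the line cuts the circle twice.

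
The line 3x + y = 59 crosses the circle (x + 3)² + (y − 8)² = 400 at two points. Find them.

(13, 20) and (17, 8)

Substitute y = −3x + 59:
10x² − 300x + 2210 = 0  ⟹  x² − 30x + 221 = 0
x = 17 or x = 13, giving (17, 8) and (13, 20).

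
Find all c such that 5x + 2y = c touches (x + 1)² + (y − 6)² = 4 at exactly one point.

For a tangent, require d(centre, line) = r = 2.
|5·(−1) + 2·6 − c| / √29 = 2
|c − (7)| = 2√29.

c = 7 ± 2√29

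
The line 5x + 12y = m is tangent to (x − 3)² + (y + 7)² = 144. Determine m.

m = −225 or m = 87

For a tangent, require d(centre, line) = r = 12.
|5·3 + 12·(−7) − m| / √169 = 12
|m − (−69)| = 12·13, so m = 87 or m = −225.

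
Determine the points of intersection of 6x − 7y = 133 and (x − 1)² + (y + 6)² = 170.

(0, −19) and (14, −7)

Express y = (−133 + 6x)/7 and substitute into the circle:
85x² − 1190x = 0  ⟹  x² − 14x = 0
x = 14 or x = 0, giving (14, −7) and (0, −19).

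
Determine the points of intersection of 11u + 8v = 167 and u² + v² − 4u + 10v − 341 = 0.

Substitute v = (167 − 11u)/8:
185u² − 4810u + 19425 = 0  ⟹  u² − 26u + 105 = 0
u = 21 or u = 5, giving (21, −8) and (5, 14).

(5, 14) and (21, −8)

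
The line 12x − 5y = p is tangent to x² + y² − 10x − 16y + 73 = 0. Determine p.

For a tangent, require d(centre, line) = r = 4.
|12·5 − 5·8 − p| / √169 = 4
|p − (20)| = 4·13, so p = 72 or p = −32.

p = −32 or p = 72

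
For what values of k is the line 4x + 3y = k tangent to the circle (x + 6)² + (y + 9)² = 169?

Tangency holds when the distance from the centre (−6, −9) to the line equals the radius 13:
|4·(−6) + 3·(−9) − k| / √25 = 13
|k − (−51)| = 13·5, so k = 14 or k = −116.

k = −116 or k = 14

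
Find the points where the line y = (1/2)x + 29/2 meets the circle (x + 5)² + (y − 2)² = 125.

From the line, y = (29 + x)/2. Substituting:
5x² + 90x + 225 = 0  ⟹  x² + 18x + 45 = 0
x = −3 or x = −15, giving (−3, 13) and (−15, 7).

(−15, 7) and (−3, 13)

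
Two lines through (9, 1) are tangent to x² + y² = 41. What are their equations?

4x + 5y = 41 and 5x − 4y = 41

Write the tangent as mx − y + (1 − m·(9)) = 0 and set its distance from the centre to √41:
(−9m − (−1))² = 41(m² + 1)
20m² − 9m − 20 = 0, so m = −4/5 or m = 5/4.
With m = −4/5: 4x + 5y = 41. With m = 5/4: 5x − 4y = 41.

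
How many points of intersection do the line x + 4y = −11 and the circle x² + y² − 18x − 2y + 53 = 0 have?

Substituting the line into the circle gives 17x² − 258x + 1057 = 0.
Δ = 66564 − 71876 = −5312.
No real roots: the line does not meet the circle.

0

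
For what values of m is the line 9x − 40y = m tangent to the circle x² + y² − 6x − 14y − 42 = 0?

m = −663 or m = 157

Tangency holds when the distance from the centre (3, 7) to the line equals the radius 10:
|9·3 − 40·7 − m| / √1681 = 10
|m − (−253)| = 10·41, so m = 157 or m = −663.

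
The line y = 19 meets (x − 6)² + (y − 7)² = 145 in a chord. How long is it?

Centre (6, 7), r² = 145. Perpendicular distance d from centre to line = |−12| / √1 = 12.
Half the chord is √(r² − d²) = √(1), so the full chord is 2.

2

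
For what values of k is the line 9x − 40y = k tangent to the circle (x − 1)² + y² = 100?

The line touches the circle iff its distance from (1, 0) is 10:
|9·1 − 40·0 − k| / √1681 = 10
|k − (9)| = 10·41, so k = 419 or k = −401.

k = −401 or k = 419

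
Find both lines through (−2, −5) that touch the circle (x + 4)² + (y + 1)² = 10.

Write the tangent as mx − y + (−5 − m·(−2)) = 0 and set its distance from the centre to √10:
[m·(−2) − (4)]² = 10(m² + 1)
3m² − 8m − 3 = 0, so m = −1/3 or m = 3.
With m = −1/3: x + 3y = −17. With m = 3: 3x − y = −1.

x + 3y = −17 and 3x − y = −1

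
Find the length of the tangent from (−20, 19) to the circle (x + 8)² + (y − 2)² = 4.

With centre O = (−8, 2), |OP|² = 433 and r² = 4.
Power of the point: PT² = |PO|² − r² = 429, so PT = √429.

√429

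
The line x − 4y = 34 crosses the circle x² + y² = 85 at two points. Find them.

(−2, −9) and (6, −7)

From the line, y = (−34 + x)/4. Substituting:
17x² − 68x − 204 = 0  ⟹  x² − 4x − 12 = 0
x = 6 or x = −2, giving (6, −7) and (−2, −9).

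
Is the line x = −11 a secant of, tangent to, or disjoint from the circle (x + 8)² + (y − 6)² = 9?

Substituting the line into the circle gives y² − 12y + 36 = 0.
Δ = 144 − 144 = 0.
A repeated root: the line is tangent.

tangent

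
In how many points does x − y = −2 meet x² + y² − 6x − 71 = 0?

d² = (1·3 − 1·0 − (−2))²/2 = 25/2; r² = 80.
Since d² < r², the line cuts the circle twice.

2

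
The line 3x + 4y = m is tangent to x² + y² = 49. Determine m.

For a tangent, require d(centre, line) = r = 7.
|3·0 + 4·0 − m| / √25 = 7
|m| = 7·5, so m = 35 or m = −35.

m = −35 or m = 35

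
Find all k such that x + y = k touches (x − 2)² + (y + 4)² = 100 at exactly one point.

k = −2 ± 10√2

Tangency holds when the distance from the centre (2, −4) to the line equals the radius 10:
|1·2 + 1·(−4) − k| / √2 = 10
|k − (−2)| = 10√2.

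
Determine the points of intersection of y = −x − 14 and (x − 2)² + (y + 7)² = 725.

From the line, y = −x − 14. Substituting:
2x² + 10x − 672 = 0  ⟹  x² + 5x − 336 = 0
x = 16 or x = −21, giving (16, −30) and (−21, 7).

(−21, 7) and (16, −30)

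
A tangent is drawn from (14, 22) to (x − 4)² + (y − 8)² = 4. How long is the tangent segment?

2√73

Centre (4, 8), r² = 4. |PO|² = (10)² + (14)² = 296.
Power of the point: PT² = |PO|² − r² = 292, so PT = 2√73.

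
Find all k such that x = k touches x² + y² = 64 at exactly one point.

For a tangent, require d(centre, line) = r = 8.
|1·0 + 0·0 − k| / √1 = 8
|k| = 8, so k = 8 or k = −8.

k = −8 or k = 8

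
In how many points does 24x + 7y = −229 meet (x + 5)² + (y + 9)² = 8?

d² = (24·(−5) + 7·(−9) − (−229))²/625 = 2116/625; r² = 8.
Since d² < r², the line cuts the circle twice.

2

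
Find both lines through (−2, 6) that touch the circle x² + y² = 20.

x + 2y = 10 and 2x − y = −10

Write the tangent as mx − y + (6 − m·(−2)) = 0 and set its distance from the centre to 2√5:
[m·(2) − (−6)]² = 20(m² + 1)
2m² − 3m − 2 = 0, so m = −1/2 or m = 2.
With m = −1/2: x + 2y = 10. With m = 2: 2x − y = −10.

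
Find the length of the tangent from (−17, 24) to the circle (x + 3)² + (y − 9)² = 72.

Centre (−3, 9), r² = 72. |PO|² = (−14)² + (15)² = 421.
Power of the point: PT² = |PO|² − r² = 349, so PT = √349.

√349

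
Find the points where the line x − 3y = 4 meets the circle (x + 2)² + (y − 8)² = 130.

From the line, y = (−4 + x)/3. Substituting:
10x² − 20x − 350 = 0  ⟹  x² − 2x − 35 = 0
x = 7 or x = −5, giving (7, 1) and (−5, −3).

(−5, −3) and (7, 1)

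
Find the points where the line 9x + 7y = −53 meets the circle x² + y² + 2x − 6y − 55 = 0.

From the line, y = (−53 − 9x)/7. Substituting:
130x² + 1430x + 2340 = 0  ⟹  x² + 11x + 18 = 0
x = −2 or x = −9, giving (−2, −5) and (−9, 4).

(−9, 4) and (−2, −5)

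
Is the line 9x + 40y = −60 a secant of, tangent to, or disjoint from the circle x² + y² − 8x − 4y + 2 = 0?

disjoint

Centre (4, 2), r² = 18. Distance² from centre to line = (176)²/1681 = 30976/1681.
Since d² > r², the line lies outside the circle.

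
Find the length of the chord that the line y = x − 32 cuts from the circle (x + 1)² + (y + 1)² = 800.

24√2

Express y = x − 32 and substitute into the circle:
2x² − 60x + 162 = 0  ⟹  x² − 30x + 81 = 0
x = 27 or x = 3, giving (27, −5) and (3, −29).
Chord length = distance between (27, −5) and (3, −29) = √1152 = 24√2.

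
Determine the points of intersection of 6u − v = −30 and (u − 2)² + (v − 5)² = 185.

From the line, v = 6u + 30. Substituting:
37u² + 296u + 444 = 0  ⟹  u² + 8u + 12 = 0
u = −2 or u = −6, giving (−2, 18) and (−6, −6).

(−6, −6) and (−2, 18)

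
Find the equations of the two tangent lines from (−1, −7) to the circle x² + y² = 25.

Let a tangent through (−1, −7) have slope m. Its distance from (0, 0) must equal 5:
[m·(1) − (7)]² = 25(m² + 1)
12m² + 7m − 12 = 0, so m = −4/3 or m = 3/4.
With m = −4/3: 4x + 3y = −25. With m = 3/4: 3x − 4y = 25.

4x + 3y = −25 and 3x − 4y = 25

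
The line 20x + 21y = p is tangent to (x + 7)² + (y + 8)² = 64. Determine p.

p = −540 or p = −76

The line touches the circle iff its distance from (−7, −8) is 8:
|20·(−7) + 21·(−8) − p| / √841 = 8
|p − (−308)| = 8·29, so p = −76 or p = −540.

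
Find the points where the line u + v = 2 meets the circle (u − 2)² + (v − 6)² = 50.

Express v = −u + 2 and substitute into the circle:
2u² + 4u − 30 = 0  ⟹  u² + 2u − 15 = 0
u = 3 or u = −5, giving (3, −1) and (−5, 7).

(−5, 7) and (3, −1)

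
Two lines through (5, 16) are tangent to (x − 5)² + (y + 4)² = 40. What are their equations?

Write the tangent as mx − y + (16 − m·(5)) = 0 and set its distance from the centre to 2√10:
[m·(0) − (−20)]² = 40(m² + 1)
m² − 9 = 0, so m = −3 or m = 3.
Through (5, 16) these give 3x + y = 31 and 3x − y = −1.

3x + y = 31 and 3x − y = −1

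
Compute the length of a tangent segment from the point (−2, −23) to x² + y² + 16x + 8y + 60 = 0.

With centre O = (−8, −4), |OP|² = 397 and r² = 20.
By the tangent–radius right angle, tangent length = √(|PO|² − r²) = √377.

√377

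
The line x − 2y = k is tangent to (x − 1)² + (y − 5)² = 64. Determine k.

The line touches the circle iff its distance from (1, 5) is 8:
|1·1 − 2·5 − k| / √5 = 8
|k − (−9)| = 8√5.

k = −9 ± 8√5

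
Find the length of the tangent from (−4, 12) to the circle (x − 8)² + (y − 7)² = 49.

The centre is (8, 7) and r = 7. The square of the distance from P to the centre is 144 + 25 = 169.
The tangent meets the radius at right angles, so tangent² = |PO|² − r² = 169 − 49 = 120.

2√30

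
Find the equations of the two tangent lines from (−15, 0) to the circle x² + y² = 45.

Write the tangent as mx − y + (0 − m·(−15)) = 0 and set its distance from the centre to 3√5:
(15m − (0))² = 45(m² + 1)
4m² − 1 = 0, so m = 1/2 or m = −1/2.
Through (−15, 0) these give x − 2y = −15 and x + 2y = −15.

x − 2y = −15 and x + 2y = −15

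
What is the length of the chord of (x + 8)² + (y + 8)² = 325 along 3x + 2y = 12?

The distance from (−8, −8) to the line is 52/√13, and r² = 325.
Half the chord is √(r² − d²) = √(117), so the full chord is 6√13.

6√13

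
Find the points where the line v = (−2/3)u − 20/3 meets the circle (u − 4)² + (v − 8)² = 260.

(−10, 0) and (2, −8)

Express v = (−20 − 2u)/3 and substitute into the circle:
13u² + 104u − 260 = 0  ⟹  u² + 8u − 20 = 0
u = 2 or u = −10, giving (2, −8) and (−10, 0).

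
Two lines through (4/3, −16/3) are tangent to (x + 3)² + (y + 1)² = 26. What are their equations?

Let a tangent through (4/3, −16/3) have slope m. Its distance from (−3, −1) must equal √26:
[m·(−13/3) − (13/3)]² = 26(m² + 1)
5m² − 26m + 5 = 0, so m = 1/5 or m = 5.
Through (4/3, −16/3) these give x − 5y = 28 and 5x − y = 12.

x − 5y = 28 and 5x − y = 12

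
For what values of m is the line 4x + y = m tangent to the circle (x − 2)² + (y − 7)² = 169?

m = 15 ± 13√17

For a tangent, require d(centre, line) = r = 13.
|4·2 + 1·7 − m| / √17 = 13
|m − (15)| = 13√17.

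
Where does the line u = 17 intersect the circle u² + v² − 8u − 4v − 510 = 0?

The line gives u = 17. Substituting into the circle:
v² − 4v − 357 = 0
v = 21 or v = −17, giving (17, 21) and (17, −17).

(17, −17) and (17, 21)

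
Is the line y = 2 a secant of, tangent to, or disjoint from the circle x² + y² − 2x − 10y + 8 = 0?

secant

d² = (0·1 + 1·5 − (2))² = 9; r² = 18.
Since d² < r², the line cuts the circle twice.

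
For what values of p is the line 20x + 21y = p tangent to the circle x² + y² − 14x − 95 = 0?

p = −208 or p = 488

Tangency holds when the distance from the centre (7, 0) to the line equals the radius 12:
|20·7 + 21·0 − p| / √841 = 12
|p − (140)| = 12·29, so p = 488 or p = −208.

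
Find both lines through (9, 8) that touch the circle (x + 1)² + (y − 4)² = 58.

7x − 3y = 39 and 3x + 7y = 83

Let a tangent through (9, 8) have slope m. Its distance from (−1, 4) must equal √58:
(−10m − (−4))² = 58(m² + 1)
21m² − 40m − 21 = 0, so m = 7/3 or m = −3/7.
With m = 7/3: 7x − 3y = 39. With m = −3/7: 3x + 7y = 83.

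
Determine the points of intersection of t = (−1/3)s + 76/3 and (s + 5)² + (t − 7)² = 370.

(−2, 26) and (4, 24)

Express t = (76 − s)/3 and substitute into the circle:
10s² − 20s − 80 = 0  ⟹  s² − 2s − 8 = 0
s = 4 or s = −2, giving (4, 24) and (−2, 26).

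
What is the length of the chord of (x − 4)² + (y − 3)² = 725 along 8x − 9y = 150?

Express y = (−150 + 8x)/9 and substitute into the circle:
145x² − 3480x − 26100 = 0  ⟹  x² − 24x − 180 = 0
x = 30 or x = −6, giving (30, 10) and (−6, −22).
|(30, 10) − (−6, −22)| = √((36)² + (32)²) = 4√145.

4√145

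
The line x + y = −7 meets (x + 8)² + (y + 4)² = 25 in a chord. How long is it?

Express y = −x − 7 and substitute into the circle:
2x² + 22x + 48 = 0  ⟹  x² + 11x + 24 = 0
x = −3 or x = −8, giving (−3, −4) and (−8, 1).
|(−3, −4) − (−8, 1)| = √((5)² + (−5)²) = 5√2.

5√2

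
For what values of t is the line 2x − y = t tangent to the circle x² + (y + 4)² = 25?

t = 4 ± 5√5

For a tangent, require d(centre, line) = r = 5.
|2·0 − 1·(−4) − t| / √5 = 5
|t − (4)| = 5√5.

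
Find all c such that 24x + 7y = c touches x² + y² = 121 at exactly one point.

c = −275 or c = 275

For a tangent, require d(centre, line) = r = 11.
|24·0 + 7·0 − c| / √625 = 11
|c| = 11·25, so c = 275 or c = −275.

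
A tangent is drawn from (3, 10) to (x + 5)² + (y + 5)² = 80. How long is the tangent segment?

The centre is (−5, −5) and r = 4√5. The square of the distance from P to the centre is 64 + 225 = 289.
The tangent meets the radius at right angles, so tangent² = |PO|² − r² = 289 − 80 = 209.

√209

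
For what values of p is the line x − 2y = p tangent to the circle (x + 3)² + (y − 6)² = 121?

For a tangent, require d(centre, line) = r = 11.
|1·(−3) − 2·6 − p| / √5 = 11
|p − (−15)| = 11√5.

p = −15 ± 11√5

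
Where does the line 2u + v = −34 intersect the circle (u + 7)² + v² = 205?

Express v = −2u − 34 and substitute into the circle:
5u² + 150u + 1000 = 0  ⟹  u² + 30u + 200 = 0
u = −10 or u = −20, giving (−10, −14) and (−20, 6).

(−20, 6) and (−10, −14)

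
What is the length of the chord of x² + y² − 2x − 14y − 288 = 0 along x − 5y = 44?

Express y = (−44 + x)/5 and substitute into the circle:
26x² − 208x − 2184 = 0  ⟹  x² − 8x − 84 = 0
x = 14 or x = −6, giving (14, −6) and (−6, −10).
|(14, −6) − (−6, −10)| = √((20)² + (4)²) = 4√26.

4√26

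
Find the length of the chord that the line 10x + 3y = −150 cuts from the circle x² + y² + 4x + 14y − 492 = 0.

4√109

Substitute y = (−150 − 10x)/3:
109x² + 2616x + 11772 = 0  ⟹  x² + 24x + 108 = 0
x = −6 or x = −18, giving (−6, −30) and (−18, 10).
|(−6, −30) − (−18, 10)| = √((12)² + (−40)²) = 4√109.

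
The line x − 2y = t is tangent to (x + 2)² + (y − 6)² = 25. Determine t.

t = −14 ± 5√5

For a tangent, require d(centre, line) = r = 5.
|1·(−2) − 2·6 − t| / √5 = 5
|t − (−14)| = 5√5.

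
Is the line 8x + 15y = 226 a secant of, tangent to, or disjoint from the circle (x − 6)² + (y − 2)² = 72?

Substituting the line into the circle gives 289x² − 5836x + 30316 = 0.
Discriminant = (−5836)² − 4·289·(30316) = −986400 < 0.
No real roots: the line does not meet the circle.

disjoint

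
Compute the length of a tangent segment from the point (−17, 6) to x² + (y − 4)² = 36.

√257

Centre (0, 4), r² = 36. |PO|² = (−17)² + (2)² = 293.
Power of the point: PT² = |PO|² − r² = 257, so PT = √257.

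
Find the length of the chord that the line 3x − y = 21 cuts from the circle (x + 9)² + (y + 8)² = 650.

14√10

The distance from (−9, −8) to the line is 40/√10, and r² = 650.
Chord = 2√(r² − d²) = 2·√(490) = 14√10.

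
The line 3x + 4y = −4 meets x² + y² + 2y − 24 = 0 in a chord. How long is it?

10

From the line, y = (−4 − 3x)/4. Substituting:
25x² − 400 = 0  ⟹  x² − 16 = 0
x = 4 or x = −4, giving (4, −4) and (−4, 2).
|(4, −4) − (−4, 2)| = √((8)² + (−6)²) = 10.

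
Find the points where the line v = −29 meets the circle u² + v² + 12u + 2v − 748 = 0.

(−7, −29) and (−5, −29)

Express v = −29 and substitute into the circle:
u² + 12u + 35 = 0
u = −5 or u = −7, giving (−5, −29) and (−7, −29).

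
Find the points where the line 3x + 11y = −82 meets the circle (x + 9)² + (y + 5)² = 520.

From the line, y = (−82 − 3x)/11. Substituting:
130x² + 2340x − 52390 = 0  ⟹  x² + 18x − 403 = 0
x = 13 or x = −31, giving (13, −11) and (−31, 1).

(−31, 1) and (13, −11)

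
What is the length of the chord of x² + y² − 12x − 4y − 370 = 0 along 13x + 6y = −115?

Express y = (−115 − 13x)/6 and substitute into the circle:
205x² + 2870x + 2665 = 0  ⟹  x² + 14x + 13 = 0
x = −1 or x = −13, giving (−1, −17) and (−13, 9).
Chord length = distance between (−1, −17) and (−13, 9) = √820 = 2√205.

2√205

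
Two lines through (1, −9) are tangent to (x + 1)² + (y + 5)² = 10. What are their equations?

x + 3y = −26 and 3x − y = 12

Let a tangent through (1, −9) have slope m. Its distance from (−1, −5) must equal √10:
[m·(−2) − (4)]² = 10(m² + 1)
3m² − 8m − 3 = 0, so m = −1/3 or m = 3.
With m = −1/3: x + 3y = −26. With m = 3: 3x − y = 12.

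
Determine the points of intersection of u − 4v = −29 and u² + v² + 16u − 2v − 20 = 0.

Express v = (29 + u)/4 and substitute into the circle:
17u² + 306u + 289 = 0  ⟹  u² + 18u + 17 = 0
u = −1 or u = −17, giving (−1, 7) and (−17, 3).

(−17, 3) and (−1, 7)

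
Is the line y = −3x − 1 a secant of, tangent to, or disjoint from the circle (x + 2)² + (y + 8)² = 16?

d² = (3·(−2) + 1·(−8) − (−1))²/10 = 169/10; r² = 16.
Since d² > r², the line lies outside the circle.

disjoint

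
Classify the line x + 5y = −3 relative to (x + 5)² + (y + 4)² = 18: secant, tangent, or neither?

neither

Substituting the line into the circle gives 26x² + 216x + 464 = 0.
Δ = 46656 − 48256 = −1600.
No real roots: the line does not meet the circle.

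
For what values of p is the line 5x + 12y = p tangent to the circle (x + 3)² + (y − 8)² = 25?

The line touches the circle iff its distance from (−3, 8) is 5:
|5·(−3) + 12·8 − p| / √169 = 5
|p − (81)| = 5·13, so p = 146 or p = 16.

p = 16 or p = 146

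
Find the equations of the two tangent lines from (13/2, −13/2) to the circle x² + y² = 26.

x + 5y = −26 and 5x + y = 26

A line y − (−13/2) = m(x − (13/2)) is tangent when its distance from (0, 0) is √26:
(−13/2m − (13/2))² = 26(m² + 1)
5m² + 26m + 5 = 0, so m = −1/5 or m = −5.
With m = −1/5: x + 5y = −26. With m = −5: 5x + y = 26.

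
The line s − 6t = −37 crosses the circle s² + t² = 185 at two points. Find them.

Express t = (37 + s)/6 and substitute into the circle:
37s² + 74s − 5291 = 0  ⟹  s² + 2s − 143 = 0
s = 11 or s = −13, giving (11, 8) and (−13, 4).

(−13, 4) and (11, 8)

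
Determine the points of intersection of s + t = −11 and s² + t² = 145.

Substitute t = −s − 11:
2s² + 22s − 24 = 0  ⟹  s² + 11s − 12 = 0
s = 1 or s = −12, giving (1, −12) and (−12, 1).

(−12, 1) and (1, −12)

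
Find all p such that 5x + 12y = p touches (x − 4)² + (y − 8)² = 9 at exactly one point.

Tangency holds when the distance from the centre (4, 8) to the line equals the radius 3:
|5·4 + 12·8 − p| / √169 = 3
|p − (116)| = 3·13, so p = 155 or p = 77.

p = 77 or p = 155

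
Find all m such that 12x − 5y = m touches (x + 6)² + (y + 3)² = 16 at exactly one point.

Tangency holds when the distance from the centre (−6, −3) to the line equals the radius 4:
|12·(−6) − 5·(−3) − m| / √169 = 4
|m − (−57)| = 4·13, so m = −5 or m = −109.

m = −109 or m = −5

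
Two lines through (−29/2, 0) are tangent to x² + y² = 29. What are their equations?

A line y − (0) = m(x − (−29/2)) is tangent when its distance from (0, 0) is √29:
[m·(29/2) − (0)]² = 29(m² + 1)
25m² − 4 = 0, so m = −2/5 or m = 2/5.
Through (−29/2, 0) these give 2x + 5y = −29 and 2x − 5y = −29.

2x + 5y = −29 and 2x − 5y = −29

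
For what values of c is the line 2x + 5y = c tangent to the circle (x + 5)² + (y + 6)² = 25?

The line touches the circle iff its distance from (−5, −6) is 5:
|2·(−5) + 5·(−6) − c| / √29 = 5
|c − (−40)| = 5√29.

c = −40 ± 5√29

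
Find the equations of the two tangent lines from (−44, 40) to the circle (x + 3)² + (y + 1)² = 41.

Write the tangent as mx − y + (40 − m·(−44)) = 0 and set its distance from the centre to √41:
[m·(41) − (−41)]² = 41(m² + 1)
20m² + 41m + 20 = 0, so m = −4/5 or m = −5/4.
With m = −4/5: 4x + 5y = 24. With m = −5/4: 5x + 4y = −60.

4x + 5y = 24 and 5x + 4y = −60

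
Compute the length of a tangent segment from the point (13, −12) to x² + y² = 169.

Centre (0, 0), r² = 169. |PO|² = (13)² + (−12)² = 313.
The tangent meets the radius at right angles, so tangent² = |PO|² − r² = 313 − 169 = 144.

12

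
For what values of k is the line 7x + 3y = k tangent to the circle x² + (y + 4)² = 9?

Tangency holds when the distance from the centre (0, −4) to the line equals the radius 3:
|7·0 + 3·(−4) − k| / √58 = 3
|k − (−12)| = 3√58.

k = −12 ± 3√58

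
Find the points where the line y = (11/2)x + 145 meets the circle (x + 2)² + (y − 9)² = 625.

From the line, y = (290 + 11x)/2. Substituting:
125x² + 6000x + 71500 = 0  ⟹  x² + 48x + 572 = 0
x = −22 or x = −26, giving (−22, 24) and (−26, 2).

(−26, 2) and (−22, 24)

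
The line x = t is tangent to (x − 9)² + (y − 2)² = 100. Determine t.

The line touches the circle iff its distance from (9, 2) is 10:
|1·9 + 0·2 − t| / √1 = 10
|t − (9)| = 10, so t = 19 or t = −1.

t = −1 or t = 19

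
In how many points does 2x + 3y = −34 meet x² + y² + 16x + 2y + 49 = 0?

Substituting the line into the circle gives 13x² + 268x + 1393 = 0.
Δ = 71824 − 72436 = −612.
No real roots: the line does not meet the circle.

0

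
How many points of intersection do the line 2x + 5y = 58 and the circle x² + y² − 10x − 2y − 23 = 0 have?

Centre (5, 1), r² = 49. Distance² from centre to line = (−43)²/29 = 1849/29.
Since d² > r², the line lies outside the circle.

0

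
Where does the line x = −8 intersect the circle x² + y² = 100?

The line gives x = −8. Substituting into the circle:
y² − 36 = 0
y = 6 or y = −6, giving (−8, 6) and (−8, −6).

(−8, −6) and (−8, 6)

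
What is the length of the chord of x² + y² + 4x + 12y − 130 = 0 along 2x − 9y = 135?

Substitute y = (−135 + 2x)/9:
85x² − 6885 = 0  ⟹  x² − 81 = 0
x = 9 or x = −9, giving (9, −13) and (−9, −17).
Chord length = distance between (9, −13) and (−9, −17) = √340 = 2√85.

2√85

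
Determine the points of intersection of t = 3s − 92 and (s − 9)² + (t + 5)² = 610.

Substitute t = 3s − 92:
10s² − 540s + 7040 = 0  ⟹  s² − 54s + 704 = 0
s = 32 or s = 22, giving (32, 4) and (22, −26).

(22, −26) and (32, 4)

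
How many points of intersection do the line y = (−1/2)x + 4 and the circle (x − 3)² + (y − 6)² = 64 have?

2

Substituting the line into the circle gives 5x² − 16x − 204 = 0.
Discriminant = (−16)² − 4·5·(−204) = 4336 > 0.
Two real roots: the line is a secant.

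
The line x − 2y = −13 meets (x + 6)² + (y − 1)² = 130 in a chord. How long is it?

Substitute y = (13 + x)/2:
5x² + 70x − 255 = 0  ⟹  x² + 14x − 51 = 0
x = 3 or x = −17, giving (3, 8) and (−17, −2).
Chord length = distance between (3, 8) and (−17, −2) = √500 = 10√5.

10√5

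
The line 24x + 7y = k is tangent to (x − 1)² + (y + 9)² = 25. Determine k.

For a tangent, require d(centre, line) = r = 5.
|24·1 + 7·(−9) − k| / √625 = 5
|k − (−39)| = 5·25, so k = 86 or k = −164.

k = −164 or k = 86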